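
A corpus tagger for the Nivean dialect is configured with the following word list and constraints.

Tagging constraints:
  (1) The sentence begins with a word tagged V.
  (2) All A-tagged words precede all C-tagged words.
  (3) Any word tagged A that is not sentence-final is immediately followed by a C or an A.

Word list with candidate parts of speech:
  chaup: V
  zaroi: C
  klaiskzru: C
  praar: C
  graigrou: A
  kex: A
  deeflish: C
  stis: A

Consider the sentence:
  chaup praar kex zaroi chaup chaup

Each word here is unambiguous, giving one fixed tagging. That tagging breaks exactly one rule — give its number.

2

Fixed tagging: V C A C V V.
Applying the rules: R1 holds, R2 violated, R3 holds.
Only rule 2 fails.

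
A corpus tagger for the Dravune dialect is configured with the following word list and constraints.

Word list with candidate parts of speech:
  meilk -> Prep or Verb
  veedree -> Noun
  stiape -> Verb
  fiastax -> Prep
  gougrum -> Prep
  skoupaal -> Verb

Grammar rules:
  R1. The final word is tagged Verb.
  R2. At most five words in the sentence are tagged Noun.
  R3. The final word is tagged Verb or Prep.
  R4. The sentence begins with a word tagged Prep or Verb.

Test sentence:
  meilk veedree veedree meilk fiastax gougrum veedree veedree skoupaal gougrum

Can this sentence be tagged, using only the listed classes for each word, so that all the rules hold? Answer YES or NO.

NO

Candidates per position — 1:meilk {Prep,Verb}; 2:veedree {Noun}; 3:veedree {Noun}; 4:meilk {Prep,Verb}; 5:fiastax {Prep}; 6:gougrum {Prep}; 7:veedree {Noun}; 8:veedree {Noun}; 9:skoupaal {Verb}; 10:gougrum {Prep}.
Rule 1 cannot be satisfied by any choice of tags from the lexicon.
So there is no consistent tagging.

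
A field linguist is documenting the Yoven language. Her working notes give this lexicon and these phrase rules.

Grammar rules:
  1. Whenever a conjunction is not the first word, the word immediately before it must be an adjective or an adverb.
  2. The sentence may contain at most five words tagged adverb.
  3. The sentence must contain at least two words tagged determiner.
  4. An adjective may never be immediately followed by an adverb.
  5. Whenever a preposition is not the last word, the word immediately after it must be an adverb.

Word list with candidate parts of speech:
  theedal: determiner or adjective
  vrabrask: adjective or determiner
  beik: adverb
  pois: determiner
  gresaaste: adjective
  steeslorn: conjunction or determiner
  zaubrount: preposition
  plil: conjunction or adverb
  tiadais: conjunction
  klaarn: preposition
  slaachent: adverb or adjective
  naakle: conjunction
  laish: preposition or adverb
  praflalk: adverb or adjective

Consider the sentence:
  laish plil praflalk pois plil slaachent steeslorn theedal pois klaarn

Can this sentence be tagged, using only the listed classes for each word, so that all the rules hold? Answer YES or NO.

YES

Candidates per position — 1:laish {preposition,adverb}; 2:plil {conjunction,adverb}; 3:praflalk {adverb,adjective}; 4:pois {determiner}; 5:plil {conjunction,adverb}; 6:slaachent {adverb,adjective}; 7:steeslorn {conjunction,determiner}; 8:theedal {determiner,adjective}; 9:pois {determiner}; 10:klaarn {preposition}.
One satisfying assignment: adverb adverb adverb determiner adverb adverb conjunction adjective determiner preposition.
Rule-by-rule: rule 1 satisfied; rule 2 satisfied; rule 3 satisfied; rule 4 satisfied; rule 5 satisfied.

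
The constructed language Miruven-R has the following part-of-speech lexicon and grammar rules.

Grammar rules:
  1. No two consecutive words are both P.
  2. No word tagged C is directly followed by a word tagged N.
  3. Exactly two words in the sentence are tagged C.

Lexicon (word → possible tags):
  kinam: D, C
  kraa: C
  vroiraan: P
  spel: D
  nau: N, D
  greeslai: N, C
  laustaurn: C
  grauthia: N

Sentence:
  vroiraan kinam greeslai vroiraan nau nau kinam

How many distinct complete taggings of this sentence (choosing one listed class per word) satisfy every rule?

Candidates per position — 1:vroiraan {P}; 2:kinam {D,C}; 3:greeslai {N,C}; 4:vroiraan {P}; 5:nau {N,D}; 6:nau {N,D}; 7:kinam {D,C}.
There are 32 candidate sequences in total.
Checking each against the rules leaves 8 sequences.
Count = 8.

8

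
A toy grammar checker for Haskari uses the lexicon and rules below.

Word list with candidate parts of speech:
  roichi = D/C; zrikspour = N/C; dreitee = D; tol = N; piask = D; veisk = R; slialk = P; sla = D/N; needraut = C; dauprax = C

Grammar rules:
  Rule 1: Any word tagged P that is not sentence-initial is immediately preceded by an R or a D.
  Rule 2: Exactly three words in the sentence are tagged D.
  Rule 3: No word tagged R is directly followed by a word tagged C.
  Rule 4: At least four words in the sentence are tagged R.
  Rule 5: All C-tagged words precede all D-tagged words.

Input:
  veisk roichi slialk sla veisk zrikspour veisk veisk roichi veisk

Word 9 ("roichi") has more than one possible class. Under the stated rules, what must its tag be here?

D

Candidates per position — 1:veisk {R}; 2:roichi {D,C}; 3:slialk {P}; 4:sla {D,N}; 5:veisk {R}; 6:zrikspour {N,C}; 7:veisk {R}; 8:veisk {R}; 9:roichi {D,C}; 10:veisk {R}.
At position 2, choosing C makes rule 1 impossible to satisfy; hence D.
At position 4, choosing N makes rule 2 impossible to satisfy; hence D.
At position 6, choosing C makes rule 3 impossible to satisfy; hence N.
At position 9, choosing C makes rule 2 impossible to satisfy; hence D.
The unique satisfying tagging is: R D P D R N R R D R.
Verifying each rule — rule 1 ok; rule 2 ok; rule 3 ok; rule 4 ok; rule 5 ok.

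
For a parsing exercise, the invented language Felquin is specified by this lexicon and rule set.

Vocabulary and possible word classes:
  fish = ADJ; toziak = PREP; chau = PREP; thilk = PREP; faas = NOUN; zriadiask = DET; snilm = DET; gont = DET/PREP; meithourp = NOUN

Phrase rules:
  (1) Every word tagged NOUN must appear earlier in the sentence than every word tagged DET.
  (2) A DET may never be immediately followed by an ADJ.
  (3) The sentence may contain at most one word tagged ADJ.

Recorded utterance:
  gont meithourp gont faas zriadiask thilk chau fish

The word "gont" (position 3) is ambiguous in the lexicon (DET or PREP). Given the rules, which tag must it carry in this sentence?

PREP

Candidates per position — 1:gont {DET,PREP}; 2:meithourp {NOUN}; 3:gont {DET,PREP}; 4:faas {NOUN}; 5:zriadiask {DET}; 6:thilk {PREP}; 7:chau {PREP}; 8:fish {ADJ}.
Position 1: tagging it DET would leave rule 1 unsatisfiable, so it must be PREP.
Position 3: tagging it DET would leave rule 1 unsatisfiable, so it must be PREP.
The unique satisfying tagging is: PREP NOUN PREP NOUN DET PREP PREP ADJ.
Rule-by-rule: rule 1 holds; rule 2 holds; rule 3 holds.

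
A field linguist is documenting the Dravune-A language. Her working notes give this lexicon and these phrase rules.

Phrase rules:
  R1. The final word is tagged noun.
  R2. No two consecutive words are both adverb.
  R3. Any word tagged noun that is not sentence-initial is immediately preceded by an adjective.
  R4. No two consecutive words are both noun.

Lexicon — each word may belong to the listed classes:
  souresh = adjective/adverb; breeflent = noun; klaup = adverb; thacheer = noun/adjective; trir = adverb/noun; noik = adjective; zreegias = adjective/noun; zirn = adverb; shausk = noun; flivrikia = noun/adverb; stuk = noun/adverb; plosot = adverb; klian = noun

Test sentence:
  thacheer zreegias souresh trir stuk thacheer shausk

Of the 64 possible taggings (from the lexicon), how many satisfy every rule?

Candidates per position — 1:thacheer {noun,adjective}; 2:zreegias {adjective,noun}; 3:souresh {adjective,adverb}; 4:trir {adverb,noun}; 5:stuk {noun,adverb}; 6:thacheer {noun,adjective}; 7:shausk {noun}.
There are 64 candidate sequences in total.
The sequences that satisfy every rule: noun adjective adjective noun adverb adjective noun; adjective adjective adjective noun adverb adjective noun; adjective noun adjective noun adverb adjective noun.
Count = 3.

3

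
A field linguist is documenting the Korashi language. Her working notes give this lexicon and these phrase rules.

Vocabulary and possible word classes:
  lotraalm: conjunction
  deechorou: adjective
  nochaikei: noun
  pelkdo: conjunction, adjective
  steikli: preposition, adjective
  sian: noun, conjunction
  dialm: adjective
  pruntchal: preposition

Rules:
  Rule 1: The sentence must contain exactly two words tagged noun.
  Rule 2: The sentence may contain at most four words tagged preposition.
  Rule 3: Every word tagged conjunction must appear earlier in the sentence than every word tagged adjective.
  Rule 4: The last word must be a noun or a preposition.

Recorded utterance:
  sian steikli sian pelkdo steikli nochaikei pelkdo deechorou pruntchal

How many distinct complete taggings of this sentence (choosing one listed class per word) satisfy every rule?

Candidates per position — 1:sian {noun,conjunction}; 2:steikli {preposition,adjective}; 3:sian {noun,conjunction}; 4:pelkdo {conjunction,adjective}; 5:steikli {preposition,adjective}; 6:nochaikei {noun}; 7:pelkdo {conjunction,adjective}; 8:deechorou {adjective}; 9:pruntchal {preposition}.
There are 64 candidate sequences in total.
Checking each against the rules leaves 12 sequences.
Count = 12.

12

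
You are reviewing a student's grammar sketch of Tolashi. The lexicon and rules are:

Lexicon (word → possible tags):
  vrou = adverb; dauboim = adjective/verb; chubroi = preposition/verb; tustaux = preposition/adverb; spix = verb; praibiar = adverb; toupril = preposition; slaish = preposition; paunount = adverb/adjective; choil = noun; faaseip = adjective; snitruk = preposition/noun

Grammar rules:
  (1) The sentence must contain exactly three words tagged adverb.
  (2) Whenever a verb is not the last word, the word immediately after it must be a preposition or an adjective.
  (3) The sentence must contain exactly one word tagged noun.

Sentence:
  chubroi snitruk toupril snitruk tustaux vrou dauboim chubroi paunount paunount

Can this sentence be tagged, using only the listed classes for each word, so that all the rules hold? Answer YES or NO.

YES

Candidates per position — 1:chubroi {preposition,verb}; 2:snitruk {preposition,noun}; 3:toupril {preposition}; 4:snitruk {preposition,noun}; 5:tustaux {preposition,adverb}; 6:vrou {adverb}; 7:dauboim {adjective,verb}; 8:chubroi {preposition,verb}; 9:paunount {adverb,adjective}; 10:paunount {adverb,adjective}.
One satisfying assignment: verb preposition preposition noun adverb adverb verb preposition adverb adjective.
Verifying each rule — rule 1 ok; rule 2 ok; rule 3 ok.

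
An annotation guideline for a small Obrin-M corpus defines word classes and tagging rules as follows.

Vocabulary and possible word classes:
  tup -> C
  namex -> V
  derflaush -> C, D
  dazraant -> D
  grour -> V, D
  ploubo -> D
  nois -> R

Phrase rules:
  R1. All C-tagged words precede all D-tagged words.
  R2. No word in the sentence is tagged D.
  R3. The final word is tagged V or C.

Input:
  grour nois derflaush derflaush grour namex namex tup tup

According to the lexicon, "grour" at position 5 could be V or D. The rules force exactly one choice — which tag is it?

Candidates per position — 1:grour {V,D}; 2:nois {R}; 3:derflaush {C,D}; 4:derflaush {C,D}; 5:grour {V,D}; 6:namex {V}; 7:namex {V}; 8:tup {C}; 9:tup {C}.
Word 1 cannot be D — rule 1 would then fail for every completion. It is V.
Word 3 cannot be D — rule 1 would then fail for every completion. It is C.
Word 4 cannot be D — rule 1 would then fail for every completion. It is C.
Word 5 cannot be D — rule 1 would then fail for every completion. It is V.
So the tagging must be: V R C C V V V C C.
Check: rule 1 holds; rule 2 holds; rule 3 holds.

V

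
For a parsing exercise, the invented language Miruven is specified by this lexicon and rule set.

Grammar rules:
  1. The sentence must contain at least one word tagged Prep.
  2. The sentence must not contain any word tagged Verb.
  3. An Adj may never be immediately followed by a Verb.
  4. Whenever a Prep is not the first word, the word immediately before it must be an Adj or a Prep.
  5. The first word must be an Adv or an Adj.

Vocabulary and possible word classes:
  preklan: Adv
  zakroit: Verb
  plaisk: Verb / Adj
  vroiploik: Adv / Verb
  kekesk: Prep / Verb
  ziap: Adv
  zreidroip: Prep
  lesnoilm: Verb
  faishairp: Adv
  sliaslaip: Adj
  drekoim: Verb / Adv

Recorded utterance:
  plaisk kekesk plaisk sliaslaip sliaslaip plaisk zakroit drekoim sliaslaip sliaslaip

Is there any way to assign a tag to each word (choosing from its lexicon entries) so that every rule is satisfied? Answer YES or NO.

NO

Candidates per position — 1:plaisk {Verb,Adj}; 2:kekesk {Prep,Verb}; 3:plaisk {Verb,Adj}; 4:sliaslaip {Adj}; 5:sliaslaip {Adj}; 6:plaisk {Verb,Adj}; 7:zakroit {Verb}; 8:drekoim {Verb,Adv}; 9:sliaslaip {Adj}; 10:sliaslaip {Adj}.
Rule 2 cannot be satisfied by any choice of tags from the lexicon.
So there is no consistent tagging.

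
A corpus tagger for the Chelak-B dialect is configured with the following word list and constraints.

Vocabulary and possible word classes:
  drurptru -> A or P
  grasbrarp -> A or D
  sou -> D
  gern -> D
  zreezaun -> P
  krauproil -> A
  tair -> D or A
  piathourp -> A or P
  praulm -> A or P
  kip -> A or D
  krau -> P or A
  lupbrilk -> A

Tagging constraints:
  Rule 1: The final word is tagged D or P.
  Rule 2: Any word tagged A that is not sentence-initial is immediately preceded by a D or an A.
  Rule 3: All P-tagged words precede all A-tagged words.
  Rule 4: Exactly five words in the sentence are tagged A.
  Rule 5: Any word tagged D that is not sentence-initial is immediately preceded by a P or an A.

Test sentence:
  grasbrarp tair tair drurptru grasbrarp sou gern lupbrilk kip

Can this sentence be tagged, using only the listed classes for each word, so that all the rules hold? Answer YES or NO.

Candidates per position — 1:grasbrarp {A,D}; 2:tair {D,A}; 3:tair {D,A}; 4:drurptru {A,P}; 5:grasbrarp {A,D}; 6:sou {D}; 7:gern {D}; 8:lupbrilk {A}; 9:kip {A,D}.
Rule 5 cannot be satisfied by any choice of tags from the lexicon.
So there is no consistent tagging.

NO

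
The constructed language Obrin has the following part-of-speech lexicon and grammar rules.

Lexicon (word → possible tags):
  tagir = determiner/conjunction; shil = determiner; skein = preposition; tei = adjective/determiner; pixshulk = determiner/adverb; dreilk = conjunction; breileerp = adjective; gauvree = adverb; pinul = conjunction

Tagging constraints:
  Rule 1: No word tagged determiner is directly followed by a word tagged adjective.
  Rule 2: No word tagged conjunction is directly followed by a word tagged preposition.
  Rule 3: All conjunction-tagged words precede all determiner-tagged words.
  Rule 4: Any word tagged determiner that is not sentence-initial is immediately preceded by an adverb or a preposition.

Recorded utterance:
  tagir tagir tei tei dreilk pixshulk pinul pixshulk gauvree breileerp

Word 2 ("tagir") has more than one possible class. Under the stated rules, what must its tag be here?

conjunction

Candidates per position — 1:tagir {determiner,conjunction}; 2:tagir {determiner,conjunction}; 3:tei {adjective,determiner}; 4:tei {adjective,determiner}; 5:dreilk {conjunction}; 6:pixshulk {determiner,adverb}; 7:pinul {conjunction}; 8:pixshulk {determiner,adverb}; 9:gauvree {adverb}; 10:breileerp {adjective}.
Position 1: tagging it determiner would leave rule 3 unsatisfiable, so it must be conjunction.
Position 2: tagging it determiner would leave rule 3 unsatisfiable, so it must be conjunction.
Position 3: tagging it determiner would leave rule 3 unsatisfiable, so it must be adjective.
Position 4: tagging it determiner would leave rule 3 unsatisfiable, so it must be adjective.
Position 6: tagging it determiner would leave rule 3 unsatisfiable, so it must be adverb.
Position 8: tagging it determiner would leave rule 4 unsatisfiable, so it must be adverb.
So the tagging must be: conjunction conjunction adjective adjective conjunction adverb conjunction adverb adverb adjective.
Verifying each rule — rule 1 holds; rule 2 holds; rule 3 holds; rule 4 holds.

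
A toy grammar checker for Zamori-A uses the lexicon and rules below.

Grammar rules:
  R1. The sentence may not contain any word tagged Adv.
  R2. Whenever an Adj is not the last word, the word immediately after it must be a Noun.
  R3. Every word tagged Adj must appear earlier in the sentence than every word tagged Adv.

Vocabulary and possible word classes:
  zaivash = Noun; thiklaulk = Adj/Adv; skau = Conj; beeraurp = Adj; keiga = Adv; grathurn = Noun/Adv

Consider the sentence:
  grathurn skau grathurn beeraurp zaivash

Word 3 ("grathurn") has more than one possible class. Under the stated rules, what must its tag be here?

Noun

Candidates per position — 1:grathurn {Noun,Adv}; 2:skau {Conj}; 3:grathurn {Noun,Adv}; 4:beeraurp {Adj}; 5:zaivash {Noun}.
Position 1: Adv is ruled out by rule 1; that leaves Noun.
Position 3: Adv is ruled out by rule 1; that leaves Noun.
So the tagging must be: Noun Conj Noun Adj Noun.
Checking: rule 1 ✓; rule 2 ✓; rule 3 ✓.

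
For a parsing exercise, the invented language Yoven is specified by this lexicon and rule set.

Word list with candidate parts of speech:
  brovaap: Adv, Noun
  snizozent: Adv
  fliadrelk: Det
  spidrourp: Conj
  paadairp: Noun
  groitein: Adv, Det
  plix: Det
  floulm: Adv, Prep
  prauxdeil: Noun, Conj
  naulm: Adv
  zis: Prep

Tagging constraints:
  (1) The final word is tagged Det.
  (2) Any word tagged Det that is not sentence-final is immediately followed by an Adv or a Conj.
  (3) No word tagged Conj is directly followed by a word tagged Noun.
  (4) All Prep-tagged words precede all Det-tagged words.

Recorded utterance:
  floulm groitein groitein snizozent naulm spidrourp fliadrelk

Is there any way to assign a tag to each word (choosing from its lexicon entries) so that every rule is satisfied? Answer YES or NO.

Candidates per position — 1:floulm {Adv,Prep}; 2:groitein {Adv,Det}; 3:groitein {Adv,Det}; 4:snizozent {Adv}; 5:naulm {Adv}; 6:spidrourp {Conj}; 7:fliadrelk {Det}.
One satisfying assignment: Adv Adv Adv Adv Adv Conj Det.
Rule-by-rule: rule 1 holds; rule 2 holds; rule 3 holds; rule 4 holds.

YES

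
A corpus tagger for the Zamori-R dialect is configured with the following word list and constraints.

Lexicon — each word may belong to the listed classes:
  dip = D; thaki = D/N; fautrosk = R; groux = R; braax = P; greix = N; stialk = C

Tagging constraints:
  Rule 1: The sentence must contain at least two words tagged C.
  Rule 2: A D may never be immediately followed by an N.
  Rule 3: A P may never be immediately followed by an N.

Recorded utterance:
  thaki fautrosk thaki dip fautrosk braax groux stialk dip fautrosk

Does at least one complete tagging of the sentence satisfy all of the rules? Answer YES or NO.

NO

Candidates per position — 1:thaki {D,N}; 2:fautrosk {R}; 3:thaki {D,N}; 4:dip {D}; 5:fautrosk {R}; 6:braax {P}; 7:groux {R}; 8:stialk {C}; 9:dip {D}; 10:fautrosk {R}.
Rule 1 cannot be satisfied by any choice of tags from the lexicon.
So there is no consistent tagging.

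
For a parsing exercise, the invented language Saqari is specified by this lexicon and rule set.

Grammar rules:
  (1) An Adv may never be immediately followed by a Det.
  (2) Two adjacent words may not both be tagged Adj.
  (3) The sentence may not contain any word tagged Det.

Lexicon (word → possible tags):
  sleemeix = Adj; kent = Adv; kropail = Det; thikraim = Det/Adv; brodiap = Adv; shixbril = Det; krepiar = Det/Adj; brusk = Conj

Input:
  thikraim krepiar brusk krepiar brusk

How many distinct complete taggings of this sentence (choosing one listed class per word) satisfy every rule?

1

Candidates per position — 1:thikraim {Det,Adv}; 2:krepiar {Det,Adj}; 3:brusk {Conj}; 4:krepiar {Det,Adj}; 5:brusk {Conj}.
There are 8 candidate sequences in total.
The sequences that satisfy every rule: Adv Adj Conj Adj Conj.
Count = 1.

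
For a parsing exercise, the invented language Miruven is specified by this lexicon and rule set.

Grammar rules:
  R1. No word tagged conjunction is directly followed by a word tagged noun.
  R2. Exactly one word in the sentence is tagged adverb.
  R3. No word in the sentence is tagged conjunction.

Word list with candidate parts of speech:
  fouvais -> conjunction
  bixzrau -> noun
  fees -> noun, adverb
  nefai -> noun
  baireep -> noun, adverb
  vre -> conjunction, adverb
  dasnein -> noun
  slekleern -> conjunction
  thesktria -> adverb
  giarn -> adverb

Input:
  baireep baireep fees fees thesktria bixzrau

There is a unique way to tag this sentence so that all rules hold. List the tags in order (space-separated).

Candidates per position — 1:baireep {noun,adverb}; 2:baireep {noun,adverb}; 3:fees {noun,adverb}; 4:fees {noun,adverb}; 5:thesktria {adverb}; 6:bixzrau {noun}.
If word 1 were adverb, no tagging could satisfy rule 2; so word 1 is noun.
If word 2 were adverb, no tagging could satisfy rule 2; so word 2 is noun.
If word 3 were adverb, no tagging could satisfy rule 2; so word 3 is noun.
If word 4 were adverb, no tagging could satisfy rule 2; so word 4 is noun.
The unique satisfying tagging is: noun noun noun noun adverb noun.
Check: rule 1 ok; rule 2 ok; rule 3 ok.

noun noun noun noun adverb noun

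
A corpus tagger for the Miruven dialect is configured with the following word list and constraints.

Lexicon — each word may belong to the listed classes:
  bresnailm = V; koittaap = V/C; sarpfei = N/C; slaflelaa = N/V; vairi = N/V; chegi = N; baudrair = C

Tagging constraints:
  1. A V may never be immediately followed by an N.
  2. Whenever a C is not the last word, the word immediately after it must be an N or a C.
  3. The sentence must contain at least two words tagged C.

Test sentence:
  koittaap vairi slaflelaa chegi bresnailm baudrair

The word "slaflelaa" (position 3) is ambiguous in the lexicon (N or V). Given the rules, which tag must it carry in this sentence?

N

Candidates per position — 1:koittaap {V,C}; 2:vairi {N,V}; 3:slaflelaa {N,V}; 4:chegi {N}; 5:bresnailm {V}; 6:baudrair {C}.
Word 1 cannot be V — rule 1 would then fail for every completion. It is C.
Word 2 cannot be V — rule 1 would then fail for every completion. It is N.
Word 3 cannot be V — rule 1 would then fail for every completion. It is N.
So the tagging must be: C N N N V C.
Checking: rule 1 holds; rule 2 holds; rule 3 holds.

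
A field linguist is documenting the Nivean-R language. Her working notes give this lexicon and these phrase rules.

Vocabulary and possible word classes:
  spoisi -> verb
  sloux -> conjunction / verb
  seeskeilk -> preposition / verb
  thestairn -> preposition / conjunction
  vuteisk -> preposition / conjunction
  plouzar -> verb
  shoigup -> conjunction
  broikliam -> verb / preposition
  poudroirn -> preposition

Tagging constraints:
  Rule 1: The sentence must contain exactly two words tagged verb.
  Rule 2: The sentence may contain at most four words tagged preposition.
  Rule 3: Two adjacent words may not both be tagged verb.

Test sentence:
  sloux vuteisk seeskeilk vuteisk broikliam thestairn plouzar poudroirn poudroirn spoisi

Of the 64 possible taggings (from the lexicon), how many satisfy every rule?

1

Candidates per position — 1:sloux {conjunction,verb}; 2:vuteisk {preposition,conjunction}; 3:seeskeilk {preposition,verb}; 4:vuteisk {preposition,conjunction}; 5:broikliam {verb,preposition}; 6:thestairn {preposition,conjunction}; 7:plouzar {verb}; 8:poudroirn {preposition}; 9:poudroirn {preposition}; 10:spoisi {verb}.
There are 64 candidate sequences in total.
The sequences that satisfy every rule: conjunction conjunction preposition conjunction preposition conjunction verb preposition preposition verb.
Count = 1.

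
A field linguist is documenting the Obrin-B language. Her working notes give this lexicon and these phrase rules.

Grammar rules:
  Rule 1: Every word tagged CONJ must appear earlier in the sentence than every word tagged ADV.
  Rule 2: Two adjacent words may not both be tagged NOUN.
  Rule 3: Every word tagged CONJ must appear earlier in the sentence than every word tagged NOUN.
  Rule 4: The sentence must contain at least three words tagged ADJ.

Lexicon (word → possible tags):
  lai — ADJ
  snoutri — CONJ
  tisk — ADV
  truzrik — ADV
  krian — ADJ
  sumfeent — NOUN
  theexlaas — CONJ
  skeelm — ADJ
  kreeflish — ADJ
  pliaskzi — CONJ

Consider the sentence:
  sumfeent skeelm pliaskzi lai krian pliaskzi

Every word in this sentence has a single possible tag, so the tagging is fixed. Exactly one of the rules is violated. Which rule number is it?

Fixed tagging: NOUN ADJ CONJ ADJ ADJ CONJ.
Checking each rule: R1 ✓, R2 ✓, R3 ✗, R4 ✓.
Only rule 3 fails.

3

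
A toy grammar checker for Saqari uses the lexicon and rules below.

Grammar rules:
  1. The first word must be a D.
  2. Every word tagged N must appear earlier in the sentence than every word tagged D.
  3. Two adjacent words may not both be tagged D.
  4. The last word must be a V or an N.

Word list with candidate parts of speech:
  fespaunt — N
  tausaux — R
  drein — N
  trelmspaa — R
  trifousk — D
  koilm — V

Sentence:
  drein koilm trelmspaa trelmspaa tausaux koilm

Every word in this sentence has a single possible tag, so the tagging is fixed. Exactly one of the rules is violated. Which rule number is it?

Fixed tagging: N V R R R V.
Applying the rules: R1 ✗, R2 ✓, R3 ✓, R4 ✓.
Only rule 1 fails.

1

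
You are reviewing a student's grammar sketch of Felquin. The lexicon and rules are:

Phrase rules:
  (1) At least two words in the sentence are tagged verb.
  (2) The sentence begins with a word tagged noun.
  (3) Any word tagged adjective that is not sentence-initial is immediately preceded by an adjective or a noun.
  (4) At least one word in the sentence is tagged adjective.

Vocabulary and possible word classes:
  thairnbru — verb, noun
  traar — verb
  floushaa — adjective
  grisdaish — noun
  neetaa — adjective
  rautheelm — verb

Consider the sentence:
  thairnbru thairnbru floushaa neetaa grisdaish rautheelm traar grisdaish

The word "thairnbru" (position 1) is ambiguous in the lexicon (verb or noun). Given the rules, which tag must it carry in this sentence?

Candidates per position — 1:thairnbru {verb,noun}; 2:thairnbru {verb,noun}; 3:floushaa {adjective}; 4:neetaa {adjective}; 5:grisdaish {noun}; 6:rautheelm {verb}; 7:traar {verb}; 8:grisdaish {noun}.
At position 1, choosing verb makes rule 2 impossible to satisfy; hence noun.
At position 2, choosing verb makes rule 3 impossible to satisfy; hence noun.
The only consistent sequence is: noun noun adjective adjective noun verb verb noun.
Rule-by-rule: rule 1 ok; rule 2 ok; rule 3 ok; rule 4 ok.

noun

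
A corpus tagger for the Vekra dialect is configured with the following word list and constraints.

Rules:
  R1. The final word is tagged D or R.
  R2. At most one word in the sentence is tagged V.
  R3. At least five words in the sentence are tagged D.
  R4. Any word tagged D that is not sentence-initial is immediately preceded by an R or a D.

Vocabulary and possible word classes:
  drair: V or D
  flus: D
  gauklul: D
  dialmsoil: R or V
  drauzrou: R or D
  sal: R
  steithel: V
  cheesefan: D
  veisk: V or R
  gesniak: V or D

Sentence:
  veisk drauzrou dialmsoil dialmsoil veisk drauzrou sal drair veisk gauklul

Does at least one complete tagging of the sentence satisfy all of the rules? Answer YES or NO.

NO

Candidates per position — 1:veisk {V,R}; 2:drauzrou {R,D}; 3:dialmsoil {R,V}; 4:dialmsoil {R,V}; 5:veisk {V,R}; 6:drauzrou {R,D}; 7:sal {R}; 8:drair {V,D}; 9:veisk {V,R}; 10:gauklul {D}.
Rule 3 cannot be satisfied by any choice of tags from the lexicon.
So there is no consistent tagging.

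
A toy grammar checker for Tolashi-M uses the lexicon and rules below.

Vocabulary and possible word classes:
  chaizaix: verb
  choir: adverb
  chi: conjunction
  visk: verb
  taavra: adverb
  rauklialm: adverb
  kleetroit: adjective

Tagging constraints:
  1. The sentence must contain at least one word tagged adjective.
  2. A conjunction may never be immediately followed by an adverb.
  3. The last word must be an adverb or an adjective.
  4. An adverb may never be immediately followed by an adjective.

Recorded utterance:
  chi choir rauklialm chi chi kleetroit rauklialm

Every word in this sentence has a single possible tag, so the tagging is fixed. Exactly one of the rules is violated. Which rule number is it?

Fixed tagging: conjunction adverb adverb conjunction conjunction adjective adverb.
Rule check: R1 ✓, R2 ✗, R3 ✓, R4 ✓.
Only rule 2 fails.

2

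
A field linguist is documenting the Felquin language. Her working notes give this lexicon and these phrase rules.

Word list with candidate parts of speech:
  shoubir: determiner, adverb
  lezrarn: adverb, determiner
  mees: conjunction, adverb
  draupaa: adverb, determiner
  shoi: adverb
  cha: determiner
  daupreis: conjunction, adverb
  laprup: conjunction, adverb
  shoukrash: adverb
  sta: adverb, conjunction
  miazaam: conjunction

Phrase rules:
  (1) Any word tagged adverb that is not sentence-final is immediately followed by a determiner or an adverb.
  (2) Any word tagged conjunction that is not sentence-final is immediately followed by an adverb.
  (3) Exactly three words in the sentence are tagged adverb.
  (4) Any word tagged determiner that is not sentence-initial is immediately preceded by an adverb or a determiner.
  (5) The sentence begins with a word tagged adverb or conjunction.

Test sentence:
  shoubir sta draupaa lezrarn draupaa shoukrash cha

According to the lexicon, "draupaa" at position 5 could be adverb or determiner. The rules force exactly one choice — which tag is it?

determiner

Candidates per position — 1:shoubir {determiner,adverb}; 2:sta {adverb,conjunction}; 3:draupaa {adverb,determiner}; 4:lezrarn {adverb,determiner}; 5:draupaa {adverb,determiner}; 6:shoukrash {adverb}; 7:cha {determiner}.
Word 1 cannot be determiner — rule 5 would then fail for every completion. It is adverb.
Word 2 cannot be conjunction — rule 1 would then fail for every completion. It is adverb.
Word 3 cannot be adverb — rule 3 would then fail for every completion. It is determiner.
Word 4 cannot be adverb — rule 3 would then fail for every completion. It is determiner.
Word 5 cannot be adverb — rule 3 would then fail for every completion. It is determiner.
The unique satisfying tagging is: adverb adverb determiner determiner determiner adverb determiner.
Checking: rule 1 ok; rule 2 ok; rule 3 ok; rule 4 ok; rule 5 ok.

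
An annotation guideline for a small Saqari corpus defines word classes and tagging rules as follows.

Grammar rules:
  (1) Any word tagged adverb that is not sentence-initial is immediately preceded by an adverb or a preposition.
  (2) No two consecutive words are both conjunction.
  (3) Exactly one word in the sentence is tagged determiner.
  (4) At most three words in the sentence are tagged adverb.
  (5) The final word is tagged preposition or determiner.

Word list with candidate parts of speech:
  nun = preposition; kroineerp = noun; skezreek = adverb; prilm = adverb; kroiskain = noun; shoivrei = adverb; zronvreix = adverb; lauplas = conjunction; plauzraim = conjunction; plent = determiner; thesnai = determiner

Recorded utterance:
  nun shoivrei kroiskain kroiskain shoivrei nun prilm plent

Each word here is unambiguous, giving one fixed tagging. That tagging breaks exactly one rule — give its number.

Fixed tagging: preposition adverb noun noun adverb preposition adverb determiner.
Checking each rule: R1 ✗, R2 ✓, R3 ✓, R4 ✓, R5 ✓.
Only rule 1 fails.

1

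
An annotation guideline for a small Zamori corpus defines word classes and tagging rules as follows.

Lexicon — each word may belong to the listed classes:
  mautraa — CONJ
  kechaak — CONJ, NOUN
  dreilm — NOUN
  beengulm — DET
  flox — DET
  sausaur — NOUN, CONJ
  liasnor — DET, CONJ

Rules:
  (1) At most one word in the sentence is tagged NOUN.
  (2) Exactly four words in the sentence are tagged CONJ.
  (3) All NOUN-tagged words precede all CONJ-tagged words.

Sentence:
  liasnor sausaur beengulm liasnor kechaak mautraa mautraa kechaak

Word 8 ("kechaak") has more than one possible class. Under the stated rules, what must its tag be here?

CONJ

Candidates per position — 1:liasnor {DET,CONJ}; 2:sausaur {NOUN,CONJ}; 3:beengulm {DET}; 4:liasnor {DET,CONJ}; 5:kechaak {CONJ,NOUN}; 6:mautraa {CONJ}; 7:mautraa {CONJ}; 8:kechaak {CONJ,NOUN}.
Position 8: NOUN is ruled out by rule 3; that leaves CONJ.
The remaining ambiguous positions (1, 2, 4, 5) are resolved jointly — only one combination satisfies every rule.
That leaves exactly one tagging: DET NOUN DET DET CONJ CONJ CONJ CONJ.
Checking: rule 1 satisfied; rule 2 satisfied; rule 3 satisfied.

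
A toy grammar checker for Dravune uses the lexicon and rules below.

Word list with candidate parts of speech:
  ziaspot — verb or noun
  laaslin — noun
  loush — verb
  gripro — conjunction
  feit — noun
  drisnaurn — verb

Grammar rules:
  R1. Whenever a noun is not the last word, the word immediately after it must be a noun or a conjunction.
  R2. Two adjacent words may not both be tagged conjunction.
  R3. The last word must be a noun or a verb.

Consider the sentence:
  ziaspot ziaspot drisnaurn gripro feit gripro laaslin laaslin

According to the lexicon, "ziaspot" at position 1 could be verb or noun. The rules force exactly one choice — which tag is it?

verb

Candidates per position — 1:ziaspot {verb,noun}; 2:ziaspot {verb,noun}; 3:drisnaurn {verb}; 4:gripro {conjunction}; 5:feit {noun}; 6:gripro {conjunction}; 7:laaslin {noun}; 8:laaslin {noun}.
Position 1: tagging it noun would leave rule 1 unsatisfiable, so it must be verb.
Position 2: tagging it noun would leave rule 1 unsatisfiable, so it must be verb.
The unique satisfying tagging is: verb verb verb conjunction noun conjunction noun noun.
Check: rule 1 ✓; rule 2 ✓; rule 3 ✓.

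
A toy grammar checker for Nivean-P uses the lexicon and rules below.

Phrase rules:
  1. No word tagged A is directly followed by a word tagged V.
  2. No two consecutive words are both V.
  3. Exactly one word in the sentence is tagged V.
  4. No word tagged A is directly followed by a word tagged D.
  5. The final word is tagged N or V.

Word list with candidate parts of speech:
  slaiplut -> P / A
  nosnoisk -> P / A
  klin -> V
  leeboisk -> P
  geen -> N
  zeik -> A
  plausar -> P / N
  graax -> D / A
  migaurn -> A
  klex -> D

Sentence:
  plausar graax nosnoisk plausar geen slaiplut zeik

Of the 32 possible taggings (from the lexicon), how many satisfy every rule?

0

Candidates per position — 1:plausar {P,N}; 2:graax {D,A}; 3:nosnoisk {P,A}; 4:plausar {P,N}; 5:geen {N}; 6:slaiplut {P,A}; 7:zeik {A}.
There are 32 candidate sequences in total.
Rule 3 cannot be satisfied by any choice of tags from the lexicon.
So there is no consistent tagging.
Count = 0.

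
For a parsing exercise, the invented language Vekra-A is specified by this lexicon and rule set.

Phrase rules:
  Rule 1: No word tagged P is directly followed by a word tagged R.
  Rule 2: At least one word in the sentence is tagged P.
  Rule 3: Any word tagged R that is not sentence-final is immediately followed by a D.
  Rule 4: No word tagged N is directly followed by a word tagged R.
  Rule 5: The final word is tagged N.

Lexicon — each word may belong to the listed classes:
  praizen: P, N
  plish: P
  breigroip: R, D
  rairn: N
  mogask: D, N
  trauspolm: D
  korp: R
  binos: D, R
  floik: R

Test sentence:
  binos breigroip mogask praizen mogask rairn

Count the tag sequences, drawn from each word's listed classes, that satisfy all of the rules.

Candidates per position — 1:binos {D,R}; 2:breigroip {R,D}; 3:mogask {D,N}; 4:praizen {P,N}; 5:mogask {D,N}; 6:rairn {N}.
There are 32 candidate sequences in total.
Checking each against the rules leaves 10 sequences.
Count = 10.

10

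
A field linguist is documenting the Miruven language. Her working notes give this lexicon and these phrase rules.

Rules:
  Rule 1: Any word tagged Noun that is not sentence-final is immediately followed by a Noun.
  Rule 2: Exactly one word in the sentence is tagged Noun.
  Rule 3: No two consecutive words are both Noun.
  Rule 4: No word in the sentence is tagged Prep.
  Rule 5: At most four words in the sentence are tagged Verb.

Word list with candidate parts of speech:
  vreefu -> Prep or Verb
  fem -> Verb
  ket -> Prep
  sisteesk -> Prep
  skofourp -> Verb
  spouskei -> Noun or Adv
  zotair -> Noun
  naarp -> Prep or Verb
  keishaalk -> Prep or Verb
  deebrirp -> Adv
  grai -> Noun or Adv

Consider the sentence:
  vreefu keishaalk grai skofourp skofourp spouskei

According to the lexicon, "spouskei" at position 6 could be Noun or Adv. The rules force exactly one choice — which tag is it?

Noun

Candidates per position — 1:vreefu {Prep,Verb}; 2:keishaalk {Prep,Verb}; 3:grai {Noun,Adv}; 4:skofourp {Verb}; 5:skofourp {Verb}; 6:spouskei {Noun,Adv}.
If word 1 were Prep, no tagging could satisfy rule 4; so word 1 is Verb.
If word 2 were Prep, no tagging could satisfy rule 4; so word 2 is Verb.
If word 3 were Noun, no tagging could satisfy rule 1; so word 3 is Adv.
If word 6 were Adv, no tagging could satisfy rule 2; so word 6 is Noun.
So the tagging must be: Verb Verb Adv Verb Verb Noun.
Verifying each rule — rule 1 ✓; rule 2 ✓; rule 3 ✓; rule 4 ✓; rule 5 ✓.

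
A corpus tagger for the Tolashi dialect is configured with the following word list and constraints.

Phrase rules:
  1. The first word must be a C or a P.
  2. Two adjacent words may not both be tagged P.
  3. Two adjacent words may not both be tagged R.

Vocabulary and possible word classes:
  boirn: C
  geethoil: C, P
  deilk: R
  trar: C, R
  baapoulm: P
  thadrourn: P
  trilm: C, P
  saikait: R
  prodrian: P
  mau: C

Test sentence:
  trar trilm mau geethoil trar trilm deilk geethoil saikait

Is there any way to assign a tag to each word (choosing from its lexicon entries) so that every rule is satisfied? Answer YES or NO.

Candidates per position — 1:trar {C,R}; 2:trilm {C,P}; 3:mau {C}; 4:geethoil {C,P}; 5:trar {C,R}; 6:trilm {C,P}; 7:deilk {R}; 8:geethoil {C,P}; 9:saikait {R}.
One satisfying assignment: C C C C R P R C R.
Checking: rule 1 ✓; rule 2 ✓; rule 3 ✓.

YES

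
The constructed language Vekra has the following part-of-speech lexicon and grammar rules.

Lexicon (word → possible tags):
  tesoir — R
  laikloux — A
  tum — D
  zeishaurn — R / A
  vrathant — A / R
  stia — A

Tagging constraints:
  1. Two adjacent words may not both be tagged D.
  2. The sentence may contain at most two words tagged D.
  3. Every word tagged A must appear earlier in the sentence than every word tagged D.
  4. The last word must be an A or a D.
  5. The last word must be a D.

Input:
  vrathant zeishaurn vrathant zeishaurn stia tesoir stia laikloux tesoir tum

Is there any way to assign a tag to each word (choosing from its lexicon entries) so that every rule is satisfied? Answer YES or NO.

YES

Candidates per position — 1:vrathant {A,R}; 2:zeishaurn {R,A}; 3:vrathant {A,R}; 4:zeishaurn {R,A}; 5:stia {A}; 6:tesoir {R}; 7:stia {A}; 8:laikloux {A}; 9:tesoir {R}; 10:tum {D}.
One satisfying assignment: A R A R A R A A R D.
Checking: rule 1 ✓; rule 2 ✓; rule 3 ✓; rule 4 ✓; rule 5 ✓.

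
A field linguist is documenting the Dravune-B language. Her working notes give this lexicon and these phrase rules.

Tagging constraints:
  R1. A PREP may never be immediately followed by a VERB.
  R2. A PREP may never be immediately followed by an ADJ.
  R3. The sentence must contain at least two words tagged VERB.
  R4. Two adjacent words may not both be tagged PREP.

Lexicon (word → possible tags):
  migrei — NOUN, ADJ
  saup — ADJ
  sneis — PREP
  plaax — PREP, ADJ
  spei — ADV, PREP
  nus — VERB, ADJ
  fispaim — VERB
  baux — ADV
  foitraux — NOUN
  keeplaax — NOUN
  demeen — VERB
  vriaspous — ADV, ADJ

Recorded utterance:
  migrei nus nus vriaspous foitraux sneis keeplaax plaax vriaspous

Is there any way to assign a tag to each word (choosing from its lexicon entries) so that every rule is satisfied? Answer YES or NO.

YES

Candidates per position — 1:migrei {NOUN,ADJ}; 2:nus {VERB,ADJ}; 3:nus {VERB,ADJ}; 4:vriaspous {ADV,ADJ}; 5:foitraux {NOUN}; 6:sneis {PREP}; 7:keeplaax {NOUN}; 8:plaax {PREP,ADJ}; 9:vriaspous {ADV,ADJ}.
One satisfying assignment: NOUN VERB VERB ADJ NOUN PREP NOUN ADJ ADV.
Rule-by-rule: rule 1 ok; rule 2 ok; rule 3 ok; rule 4 ok.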